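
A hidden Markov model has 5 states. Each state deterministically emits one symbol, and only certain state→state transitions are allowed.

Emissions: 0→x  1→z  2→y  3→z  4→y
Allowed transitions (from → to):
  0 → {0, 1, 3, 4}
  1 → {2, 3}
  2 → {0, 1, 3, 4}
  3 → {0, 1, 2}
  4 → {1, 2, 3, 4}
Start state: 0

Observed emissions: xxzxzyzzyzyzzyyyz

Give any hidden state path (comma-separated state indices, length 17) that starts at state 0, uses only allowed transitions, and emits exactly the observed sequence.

0,0,3,0,3,2,3,1,2,3,2,3,1,2,4,2,1

  t0 'x' -> {0}, take 0 (start)
  t1 'x' -> {0}, take 0 (0->0 ok)
  t2 'z' -> {1,3}, take 3 (0->3 ok)
  t3 'x' -> {0}, take 0 (3->0 ok)
  t4 'z' -> {1,3}, take 3 (0->3 ok)
  t5 'y' -> {2,4}, take 2 (3->2 ok)
  t6 'z' -> {1,3}, take 3 (2->3 ok)
  t7 'z' -> {1,3}, take 1 (3->1 ok)
  t8 'y' -> {2,4}, take 2 (1->2 ok)
  t9 'z' -> {1,3}, take 3 (2->3 ok)
  t10 'y' -> {2,4}, take 2 (3->2 ok)
  t11 'z' -> {1,3}, take 3 (2->3 ok)
  t12 'z' -> {1,3}, take 1 (3->1 ok)
  t13 'y' -> {2,4}, take 2 (1->2 ok)
  t14 'y' -> {2,4}, take 4 (2->4 ok)
  t15 'y' -> {2,4}, take 2 (4->2 ok)
  t16 'z' -> {1,3}, take 1 (2->1 ok)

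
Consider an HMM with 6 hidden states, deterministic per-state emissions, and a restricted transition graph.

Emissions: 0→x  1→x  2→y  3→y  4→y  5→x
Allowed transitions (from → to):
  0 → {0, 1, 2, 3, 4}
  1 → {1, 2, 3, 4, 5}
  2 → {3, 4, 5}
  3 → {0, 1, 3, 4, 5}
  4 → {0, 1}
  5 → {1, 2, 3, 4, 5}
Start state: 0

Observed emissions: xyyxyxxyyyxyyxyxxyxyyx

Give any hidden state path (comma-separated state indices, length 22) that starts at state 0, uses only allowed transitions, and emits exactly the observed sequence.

  pos 0: x in {0,1,5}, choose 0; start
  pos 1: y in {2,3,4}, choose 3; 0->3 ok
  pos 2: y in {2,3,4}, choose 3; 3->3 ok
  pos 3: x in {0,1,5}, choose 1; 3->1 ok
  pos 4: y in {2,3,4}, choose 4; 1->4 ok
  pos 5: x in {0,1,5}, choose 1; 4->1 ok
  pos 6: x in {0,1,5}, choose 5; 1->5 ok
  pos 7: y in {2,3,4}, choose 2; 5->2 ok
  pos 8: y in {2,3,4}, choose 3; 2->3 ok
  pos 9: y in {2,3,4}, choose 4; 3->4 ok
  pos 10: x in {0,1,5}, choose 0; 4->0 ok
  pos 11: y in {2,3,4}, choose 2; 0->2 ok
  pos 12: y in {2,3,4}, choose 4; 2->4 ok
  pos 13: x in {0,1,5}, choose 0; 4->0 ok
  pos 14: y in {2,3,4}, choose 2; 0->2 ok
  pos 15: x in {0,1,5}, choose 5; 2->5 ok
  pos 16: x in {0,1,5}, choose 5; 5->5 ok
  pos 17: y in {2,3,4}, choose 4; 5->4 ok
  pos 18: x in {0,1,5}, choose 0; 4->0 ok
  pos 19: y in {2,3,4}, choose 3; 0->3 ok
  pos 20: y in {2,3,4}, choose 4; 3->4 ok
  pos 21: x in {0,1,5}, choose 0; 4->0 ok

0,3,3,1,4,1,5,2,3,4,0,2,4,0,2,5,5,4,0,3,4,0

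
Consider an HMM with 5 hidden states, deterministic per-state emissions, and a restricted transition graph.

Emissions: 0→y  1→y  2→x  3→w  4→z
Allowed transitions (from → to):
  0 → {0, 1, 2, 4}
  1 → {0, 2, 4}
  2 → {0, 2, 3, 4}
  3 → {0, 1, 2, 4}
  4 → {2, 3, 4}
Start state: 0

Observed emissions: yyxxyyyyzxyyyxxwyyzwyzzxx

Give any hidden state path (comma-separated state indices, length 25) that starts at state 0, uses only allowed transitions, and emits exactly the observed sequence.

  pos 0: y in {0,1}, choose 0; start
  pos 1: y in {0,1}, choose 1; 0->1 ok
  pos 2: x in {2}, choose 2; 1->2 ok
  pos 3: x in {2}, choose 2; 2->2 ok
  pos 4: y in {0,1}, choose 0; 2->0 ok
  pos 5: y in {0,1}, choose 0; 0->0 ok
  pos 6: y in {0,1}, choose 1; 0->1 ok
  pos 7: y in {0,1}, choose 0; 1->0 ok
  pos 8: z in {4}, choose 4; 0->4 ok
  pos 9: x in {2}, choose 2; 4->2 ok
  pos 10: y in {0,1}, choose 0; 2->0 ok
  pos 11: y in {0,1}, choose 0; 0->0 ok
  pos 12: y in {0,1}, choose 1; 0->1 ok
  pos 13: x in {2}, choose 2; 1->2 ok
  pos 14: x in {2}, choose 2; 2->2 ok
  pos 15: w in {3}, choose 3; 2->3 ok
  pos 16: y in {0,1}, choose 0; 3->0 ok
  pos 17: y in {0,1}, choose 0; 0->0 ok
  pos 18: z in {4}, choose 4; 0->4 ok
  pos 19: w in {3}, choose 3; 4->3 ok
  pos 20: y in {0,1}, choose 1; 3->1 ok
  pos 21: z in {4}, choose 4; 1->4 ok
  pos 22: z in {4}, choose 4; 4->4 ok
  pos 23: x in {2}, choose 2; 4->2 ok
  pos 24: x in {2}, choose 2; 2->2 ok

0,1,2,2,0,0,1,0,4,2,0,0,1,2,2,3,0,0,4,3,1,4,4,2,2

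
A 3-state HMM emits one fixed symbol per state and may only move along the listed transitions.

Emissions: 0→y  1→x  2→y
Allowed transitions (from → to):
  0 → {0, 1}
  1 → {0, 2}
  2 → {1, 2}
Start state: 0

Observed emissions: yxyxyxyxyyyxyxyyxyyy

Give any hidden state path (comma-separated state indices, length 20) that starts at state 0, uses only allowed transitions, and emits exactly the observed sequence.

  [0] y  {0,2}  => 0  start
  [1] x  {1}  => 1  0->1 ok
  [2] y  {0,2}  => 2  1->2 ok
  [3] x  {1}  => 1  2->1 ok
  [4] y  {0,2}  => 0  1->0 ok
  [5] x  {1}  => 1  0->1 ok
  [6] y  {0,2}  => 2  1->2 ok
  [7] x  {1}  => 1  2->1 ok
  [8] y  {0,2}  => 0  1->0 ok
  [9] y  {0,2}  => 0  0->0 ok
  [10] y  {0,2}  => 0  0->0 ok
  [11] x  {1}  => 1  0->1 ok
  [12] y  {0,2}  => 0  1->0 ok
  [13] x  {1}  => 1  0->1 ok
  [14] y  {0,2}  => 2  1->2 ok
  [15] y  {0,2}  => 2  2->2 ok
  [16] x  {1}  => 1  2->1 ok
  [17] y  {0,2}  => 0  1->0 ok
  [18] y  {0,2}  => 0  0->0 ok
  [19] y  {0,2}  => 0  0->0 ok

0,1,2,1,0,1,2,1,0,0,0,1,0,1,2,2,1,0,0,0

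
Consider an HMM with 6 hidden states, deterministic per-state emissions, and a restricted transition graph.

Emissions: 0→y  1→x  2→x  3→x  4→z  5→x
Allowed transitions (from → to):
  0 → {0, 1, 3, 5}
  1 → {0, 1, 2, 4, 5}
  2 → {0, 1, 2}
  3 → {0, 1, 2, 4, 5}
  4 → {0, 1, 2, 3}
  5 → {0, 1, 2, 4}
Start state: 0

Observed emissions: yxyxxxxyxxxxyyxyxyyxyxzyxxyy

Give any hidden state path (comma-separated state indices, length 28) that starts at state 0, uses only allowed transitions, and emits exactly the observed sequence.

0,5,0,3,2,1,1,0,1,5,2,1,0,0,5,0,1,0,0,1,0,3,4,0,3,2,0,0

  pos 0: y in {0}, choose 0; start
  pos 1: x in {1,2,3,5}, choose 5; 0->5 ok
  pos 2: y in {0}, choose 0; 5->0 ok
  pos 3: x in {1,2,3,5}, choose 3; 0->3 ok
  pos 4: x in {1,2,3,5}, choose 2; 3->2 ok
  pos 5: x in {1,2,3,5}, choose 1; 2->1 ok
  pos 6: x in {1,2,3,5}, choose 1; 1->1 ok
  pos 7: y in {0}, choose 0; 1->0 ok
  pos 8: x in {1,2,3,5}, choose 1; 0->1 ok
  pos 9: x in {1,2,3,5}, choose 5; 1->5 ok
  pos 10: x in {1,2,3,5}, choose 2; 5->2 ok
  pos 11: x in {1,2,3,5}, choose 1; 2->1 ok
  pos 12: y in {0}, choose 0; 1->0 ok
  pos 13: y in {0}, choose 0; 0->0 ok
  pos 14: x in {1,2,3,5}, choose 5; 0->5 ok
  pos 15: y in {0}, choose 0; 5->0 ok
  pos 16: x in {1,2,3,5}, choose 1; 0->1 ok
  pos 17: y in {0}, choose 0; 1->0 ok
  pos 18: y in {0}, choose 0; 0->0 ok
  pos 19: x in {1,2,3,5}, choose 1; 0->1 ok
  pos 20: y in {0}, choose 0; 1->0 ok
  pos 21: x in {1,2,3,5}, choose 3; 0->3 ok
  pos 22: z in {4}, choose 4; 3->4 ok
  pos 23: y in {0}, choose 0; 4->0 ok
  pos 24: x in {1,2,3,5}, choose 3; 0->3 ok
  pos 25: x in {1,2,3,5}, choose 2; 3->2 ok
  pos 26: y in {0}, choose 0; 2->0 ok
  pos 27: y in {0}, choose 0; 0->0 ok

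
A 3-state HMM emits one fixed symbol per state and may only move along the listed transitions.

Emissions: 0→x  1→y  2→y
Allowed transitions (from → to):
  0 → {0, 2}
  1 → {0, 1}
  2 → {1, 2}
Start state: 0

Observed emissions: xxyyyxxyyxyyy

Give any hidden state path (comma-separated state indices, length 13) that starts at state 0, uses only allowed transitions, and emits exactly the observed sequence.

0,0,2,1,1,0,0,2,1,0,2,2,2

  [0] x  {0}  => 0  start
  [1] x  {0}  => 0  0->0 ok
  [2] y  {1,2}  => 2  0->2 ok
  [3] y  {1,2}  => 1  2->1 ok
  [4] y  {1,2}  => 1  1->1 ok
  [5] x  {0}  => 0  1->0 ok
  [6] x  {0}  => 0  0->0 ok
  [7] y  {1,2}  => 2  0->2 ok
  [8] y  {1,2}  => 1  2->1 ok
  [9] x  {0}  => 0  1->0 ok
  [10] y  {1,2}  => 2  0->2 ok
  [11] y  {1,2}  => 2  2->2 ok
  [12] y  {1,2}  => 2  2->2 ok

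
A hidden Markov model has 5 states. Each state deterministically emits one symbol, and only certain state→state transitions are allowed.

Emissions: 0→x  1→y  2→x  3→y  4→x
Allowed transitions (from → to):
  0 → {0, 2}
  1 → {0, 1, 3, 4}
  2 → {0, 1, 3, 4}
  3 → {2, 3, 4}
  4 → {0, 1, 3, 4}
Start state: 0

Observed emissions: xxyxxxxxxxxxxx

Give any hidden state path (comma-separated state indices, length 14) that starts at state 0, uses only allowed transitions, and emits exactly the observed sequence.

  pos 0: x in {0,2,4}, choose 0; start
  pos 1: x in {0,2,4}, choose 2; 0->2 ok
  pos 2: y in {1,3}, choose 3; 2->3 ok
  pos 3: x in {0,2,4}, choose 4; 3->4 ok
  pos 4: x in {0,2,4}, choose 4; 4->4 ok
  pos 5: x in {0,2,4}, choose 0; 4->0 ok
  pos 6: x in {0,2,4}, choose 0; 0->0 ok
  pos 7: x in {0,2,4}, choose 0; 0->0 ok
  pos 8: x in {0,2,4}, choose 2; 0->2 ok
  pos 9: x in {0,2,4}, choose 4; 2->4 ok
  pos 10: x in {0,2,4}, choose 4; 4->4 ok
  pos 11: x in {0,2,4}, choose 0; 4->0 ok
  pos 12: x in {0,2,4}, choose 2; 0->2 ok
  pos 13: x in {0,2,4}, choose 4; 2->4 ok

0,2,3,4,4,0,0,0,2,4,4,0,2,4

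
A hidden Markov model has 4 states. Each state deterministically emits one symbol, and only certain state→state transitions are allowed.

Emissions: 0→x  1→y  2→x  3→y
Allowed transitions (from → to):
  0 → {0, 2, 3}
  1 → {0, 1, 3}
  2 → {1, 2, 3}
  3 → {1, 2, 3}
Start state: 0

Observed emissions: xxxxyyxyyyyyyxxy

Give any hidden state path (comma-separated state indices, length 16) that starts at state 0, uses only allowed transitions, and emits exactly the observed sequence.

  [0] x  {0,2}  => 0  start
  [1] x  {0,2}  => 0  0->0 ok
  [2] x  {0,2}  => 2  0->2 ok
  [3] x  {0,2}  => 2  2->2 ok
  [4] y  {1,3}  => 3  2->3 ok
  [5] y  {1,3}  => 3  3->3 ok
  [6] x  {0,2}  => 2  3->2 ok
  [7] y  {1,3}  => 3  2->3 ok
  [8] y  {1,3}  => 1  3->1 ok
  [9] y  {1,3}  => 3  1->3 ok
  [10] y  {1,3}  => 1  3->1 ok
  [11] y  {1,3}  => 3  1->3 ok
  [12] y  {1,3}  => 3  3->3 ok
  [13] x  {0,2}  => 2  3->2 ok
  [14] x  {0,2}  => 2  2->2 ok
  [15] y  {1,3}  => 3  2->3 ok

0,0,2,2,3,3,2,3,1,3,1,3,3,2,2,3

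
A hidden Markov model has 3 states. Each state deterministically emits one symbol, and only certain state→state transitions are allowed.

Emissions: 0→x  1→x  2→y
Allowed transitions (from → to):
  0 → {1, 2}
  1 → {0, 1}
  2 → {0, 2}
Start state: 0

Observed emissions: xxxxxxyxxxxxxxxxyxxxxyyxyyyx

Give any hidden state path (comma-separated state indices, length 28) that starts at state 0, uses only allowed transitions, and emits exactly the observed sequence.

0,1,1,0,1,0,2,0,1,1,1,1,0,1,1,0,2,0,1,1,0,2,2,0,2,2,2,0

  0: obs=x cand={0,1} pick 0 [start]
  1: obs=x cand={0,1} pick 1 [0->1 ok]
  2: obs=x cand={0,1} pick 1 [1->1 ok]
  3: obs=x cand={0,1} pick 0 [1->0 ok]
  4: obs=x cand={0,1} pick 1 [0->1 ok]
  5: obs=x cand={0,1} pick 0 [1->0 ok]
  6: obs=y cand={2} pick 2 [0->2 ok]
  7: obs=x cand={0,1} pick 0 [2->0 ok]
  8: obs=x cand={0,1} pick 1 [0->1 ok]
  9: obs=x cand={0,1} pick 1 [1->1 ok]
  10: obs=x cand={0,1} pick 1 [1->1 ok]
  11: obs=x cand={0,1} pick 1 [1->1 ok]
  12: obs=x cand={0,1} pick 0 [1->0 ok]
  13: obs=x cand={0,1} pick 1 [0->1 ok]
  14: obs=x cand={0,1} pick 1 [1->1 ok]
  15: obs=x cand={0,1} pick 0 [1->0 ok]
  16: obs=y cand={2} pick 2 [0->2 ok]
  17: obs=x cand={0,1} pick 0 [2->0 ok]
  18: obs=x cand={0,1} pick 1 [0->1 ok]
  19: obs=x cand={0,1} pick 1 [1->1 ok]
  20: obs=x cand={0,1} pick 0 [1->0 ok]
  21: obs=y cand={2} pick 2 [0->2 ok]
  22: obs=y cand={2} pick 2 [2->2 ok]
  23: obs=x cand={0,1} pick 0 [2->0 ok]
  24: obs=y cand={2} pick 2 [0->2 ok]
  25: obs=y cand={2} pick 2 [2->2 ok]
  26: obs=y cand={2} pick 2 [2->2 ok]
  27: obs=x cand={0,1} pick 0 [2->0 ok]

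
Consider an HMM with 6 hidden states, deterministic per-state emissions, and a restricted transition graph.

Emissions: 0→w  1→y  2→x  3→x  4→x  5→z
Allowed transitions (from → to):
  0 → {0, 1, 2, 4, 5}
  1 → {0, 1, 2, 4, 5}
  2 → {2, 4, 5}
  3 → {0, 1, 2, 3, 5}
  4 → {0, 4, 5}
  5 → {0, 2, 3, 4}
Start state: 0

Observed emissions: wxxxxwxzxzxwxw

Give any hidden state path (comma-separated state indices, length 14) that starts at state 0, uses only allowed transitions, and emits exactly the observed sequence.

  pos 0: w in {0}, choose 0; start
  pos 1: x in {2,3,4}, choose 2; 0->2 ok
  pos 2: x in {2,3,4}, choose 4; 2->4 ok
  pos 3: x in {2,3,4}, choose 4; 4->4 ok
  pos 4: x in {2,3,4}, choose 4; 4->4 ok
  pos 5: w in {0}, choose 0; 4->0 ok
  pos 6: x in {2,3,4}, choose 4; 0->4 ok
  pos 7: z in {5}, choose 5; 4->5 ok
  pos 8: x in {2,3,4}, choose 4; 5->4 ok
  pos 9: z in {5}, choose 5; 4->5 ok
  pos 10: x in {2,3,4}, choose 4; 5->4 ok
  pos 11: w in {0}, choose 0; 4->0 ok
  pos 12: x in {2,3,4}, choose 4; 0->4 ok
  pos 13: w in {0}, choose 0; 4->0 ok

0,2,4,4,4,0,4,5,4,5,4,0,4,0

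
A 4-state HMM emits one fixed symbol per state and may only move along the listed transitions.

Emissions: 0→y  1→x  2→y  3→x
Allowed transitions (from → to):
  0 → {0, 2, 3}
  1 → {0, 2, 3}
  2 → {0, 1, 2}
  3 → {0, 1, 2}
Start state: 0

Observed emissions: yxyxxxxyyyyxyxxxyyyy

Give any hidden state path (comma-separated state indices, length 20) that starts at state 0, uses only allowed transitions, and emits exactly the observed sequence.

  t0 'y' -> {0,2}, take 0 (start)
  t1 'x' -> {1,3}, take 3 (0->3 ok)
  t2 'y' -> {0,2}, take 2 (3->2 ok)
  t3 'x' -> {1,3}, take 1 (2->1 ok)
  t4 'x' -> {1,3}, take 3 (1->3 ok)
  t5 'x' -> {1,3}, take 1 (3->1 ok)
  t6 'x' -> {1,3}, take 3 (1->3 ok)
  t7 'y' -> {0,2}, take 2 (3->2 ok)
  t8 'y' -> {0,2}, take 0 (2->0 ok)
  t9 'y' -> {0,2}, take 2 (0->2 ok)
  t10 'y' -> {0,2}, take 2 (2->2 ok)
  t11 'x' -> {1,3}, take 1 (2->1 ok)
  t12 'y' -> {0,2}, take 2 (1->2 ok)
  t13 'x' -> {1,3}, take 1 (2->1 ok)
  t14 'x' -> {1,3}, take 3 (1->3 ok)
  t15 'x' -> {1,3}, take 1 (3->1 ok)
  t16 'y' -> {0,2}, take 2 (1->2 ok)
  t17 'y' -> {0,2}, take 2 (2->2 ok)
  t18 'y' -> {0,2}, take 2 (2->2 ok)
  t19 'y' -> {0,2}, take 0 (2->0 ok)

0,3,2,1,3,1,3,2,0,2,2,1,2,1,3,1,2,2,2,0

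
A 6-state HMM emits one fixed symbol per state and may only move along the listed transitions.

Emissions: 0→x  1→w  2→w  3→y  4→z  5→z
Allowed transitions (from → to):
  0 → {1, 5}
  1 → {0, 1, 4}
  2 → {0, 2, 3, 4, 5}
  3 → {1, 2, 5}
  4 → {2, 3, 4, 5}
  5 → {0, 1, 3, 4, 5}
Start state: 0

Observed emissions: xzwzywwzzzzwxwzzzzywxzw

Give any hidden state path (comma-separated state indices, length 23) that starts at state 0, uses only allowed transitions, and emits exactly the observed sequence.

0,5,1,4,3,1,1,4,4,4,5,1,0,1,4,4,4,4,3,1,0,5,1

  0: obs=x cand={0} pick 0 [start]
  1: obs=z cand={4,5} pick 5 [0->5 ok]
  2: obs=w cand={1,2} pick 1 [5->1 ok]
  3: obs=z cand={4,5} pick 4 [1->4 ok]
  4: obs=y cand={3} pick 3 [4->3 ok]
  5: obs=w cand={1,2} pick 1 [3->1 ok]
  6: obs=w cand={1,2} pick 1 [1->1 ok]
  7: obs=z cand={4,5} pick 4 [1->4 ok]
  8: obs=z cand={4,5} pick 4 [4->4 ok]
  9: obs=z cand={4,5} pick 4 [4->4 ok]
  10: obs=z cand={4,5} pick 5 [4->5 ok]
  11: obs=w cand={1,2} pick 1 [5->1 ok]
  12: obs=x cand={0} pick 0 [1->0 ok]
  13: obs=w cand={1,2} pick 1 [0->1 ok]
  14: obs=z cand={4,5} pick 4 [1->4 ok]
  15: obs=z cand={4,5} pick 4 [4->4 ok]
  16: obs=z cand={4,5} pick 4 [4->4 ok]
  17: obs=z cand={4,5} pick 4 [4->4 ok]
  18: obs=y cand={3} pick 3 [4->3 ok]
  19: obs=w cand={1,2} pick 1 [3->1 ok]
  20: obs=x cand={0} pick 0 [1->0 ok]
  21: obs=z cand={4,5} pick 5 [0->5 ok]
  22: obs=w cand={1,2} pick 1 [5->1 ok]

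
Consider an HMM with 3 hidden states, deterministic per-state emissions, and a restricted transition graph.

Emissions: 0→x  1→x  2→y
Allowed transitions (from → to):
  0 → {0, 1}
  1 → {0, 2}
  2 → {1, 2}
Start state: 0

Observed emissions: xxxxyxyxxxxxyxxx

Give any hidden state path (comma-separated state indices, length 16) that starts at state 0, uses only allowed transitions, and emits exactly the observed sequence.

  pos 0: x in {0,1}, choose 0; start
  pos 1: x in {0,1}, choose 1; 0->1 ok
  pos 2: x in {0,1}, choose 0; 1->0 ok
  pos 3: x in {0,1}, choose 1; 0->1 ok
  pos 4: y in {2}, choose 2; 1->2 ok
  pos 5: x in {0,1}, choose 1; 2->1 ok
  pos 6: y in {2}, choose 2; 1->2 ok
  pos 7: x in {0,1}, choose 1; 2->1 ok
  pos 8: x in {0,1}, choose 0; 1->0 ok
  pos 9: x in {0,1}, choose 0; 0->0 ok
  pos 10: x in {0,1}, choose 0; 0->0 ok
  pos 11: x in {0,1}, choose 1; 0->1 ok
  pos 12: y in {2}, choose 2; 1->2 ok
  pos 13: x in {0,1}, choose 1; 2->1 ok
  pos 14: x in {0,1}, choose 0; 1->0 ok
  pos 15: x in {0,1}, choose 1; 0->1 ok

0,1,0,1,2,1,2,1,0,0,0,1,2,1,0,1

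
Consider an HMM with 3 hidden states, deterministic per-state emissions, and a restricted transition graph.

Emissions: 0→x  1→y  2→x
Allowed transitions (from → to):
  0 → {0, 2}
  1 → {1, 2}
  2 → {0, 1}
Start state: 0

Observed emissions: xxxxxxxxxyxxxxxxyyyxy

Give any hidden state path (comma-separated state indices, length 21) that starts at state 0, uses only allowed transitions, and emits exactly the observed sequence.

0,2,0,0,0,0,2,0,2,1,2,0,0,0,0,2,1,1,1,2,1

  [0] x  {0,2}  => 0  start
  [1] x  {0,2}  => 2  0->2 ok
  [2] x  {0,2}  => 0  2->0 ok
  [3] x  {0,2}  => 0  0->0 ok
  [4] x  {0,2}  => 0  0->0 ok
  [5] x  {0,2}  => 0  0->0 ok
  [6] x  {0,2}  => 2  0->2 ok
  [7] x  {0,2}  => 0  2->0 ok
  [8] x  {0,2}  => 2  0->2 ok
  [9] y  {1}  => 1  2->1 ok
  [10] x  {0,2}  => 2  1->2 ok
  [11] x  {0,2}  => 0  2->0 ok
  [12] x  {0,2}  => 0  0->0 ok
  [13] x  {0,2}  => 0  0->0 ok
  [14] x  {0,2}  => 0  0->0 ok
  [15] x  {0,2}  => 2  0->2 ok
  [16] y  {1}  => 1  2->1 ok
  [17] y  {1}  => 1  1->1 ok
  [18] y  {1}  => 1  1->1 ok
  [19] x  {0,2}  => 2  1->2 ok
  [20] y  {1}  => 1  2->1 ok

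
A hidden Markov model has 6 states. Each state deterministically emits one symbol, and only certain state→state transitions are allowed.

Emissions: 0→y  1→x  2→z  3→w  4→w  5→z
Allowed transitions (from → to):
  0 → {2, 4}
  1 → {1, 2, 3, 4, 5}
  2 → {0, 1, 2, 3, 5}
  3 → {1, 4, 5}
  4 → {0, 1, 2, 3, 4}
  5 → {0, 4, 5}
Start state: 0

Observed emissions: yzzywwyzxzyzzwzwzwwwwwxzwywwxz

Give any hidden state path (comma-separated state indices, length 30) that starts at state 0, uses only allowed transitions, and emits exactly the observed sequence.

  pos 0: y in {0}, choose 0; start
  pos 1: z in {2,5}, choose 2; 0->2 ok
  pos 2: z in {2,5}, choose 2; 2->2 ok
  pos 3: y in {0}, choose 0; 2->0 ok
  pos 4: w in {3,4}, choose 4; 0->4 ok
  pos 5: w in {3,4}, choose 4; 4->4 ok
  pos 6: y in {0}, choose 0; 4->0 ok
  pos 7: z in {2,5}, choose 2; 0->2 ok
  pos 8: x in {1}, choose 1; 2->1 ok
  pos 9: z in {2,5}, choose 5; 1->5 ok
  pos 10: y in {0}, choose 0; 5->0 ok
  pos 11: z in {2,5}, choose 2; 0->2 ok
  pos 12: z in {2,5}, choose 5; 2->5 ok
  pos 13: w in {3,4}, choose 4; 5->4 ok
  pos 14: z in {2,5}, choose 2; 4->2 ok
  pos 15: w in {3,4}, choose 3; 2->3 ok
  pos 16: z in {2,5}, choose 5; 3->5 ok
  pos 17: w in {3,4}, choose 4; 5->4 ok
  pos 18: w in {3,4}, choose 4; 4->4 ok
  pos 19: w in {3,4}, choose 4; 4->4 ok
  pos 20: w in {3,4}, choose 3; 4->3 ok
  pos 21: w in {3,4}, choose 4; 3->4 ok
  pos 22: x in {1}, choose 1; 4->1 ok
  pos 23: z in {2,5}, choose 5; 1->5 ok
  pos 24: w in {3,4}, choose 4; 5->4 ok
  pos 25: y in {0}, choose 0; 4->0 ok
  pos 26: w in {3,4}, choose 4; 0->4 ok
  pos 27: w in {3,4}, choose 3; 4->3 ok
  pos 28: x in {1}, choose 1; 3->1 ok
  pos 29: z in {2,5}, choose 5; 1->5 ok

0,2,2,0,4,4,0,2,1,5,0,2,5,4,2,3,5,4,4,4,3,4,1,5,4,0,4,3,1,5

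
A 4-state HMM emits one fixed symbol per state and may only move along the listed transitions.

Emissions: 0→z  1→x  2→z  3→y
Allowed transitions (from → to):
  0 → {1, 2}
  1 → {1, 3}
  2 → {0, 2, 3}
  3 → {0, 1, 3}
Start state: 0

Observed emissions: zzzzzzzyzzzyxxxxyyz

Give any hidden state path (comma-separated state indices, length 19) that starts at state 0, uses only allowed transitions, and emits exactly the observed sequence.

0,2,2,2,2,2,2,3,0,2,2,3,1,1,1,1,3,3,0

  [0] z  {0,2}  => 0  start
  [1] z  {0,2}  => 2  0->2 ok
  [2] z  {0,2}  => 2  2->2 ok
  [3] z  {0,2}  => 2  2->2 ok
  [4] z  {0,2}  => 2  2->2 ok
  [5] z  {0,2}  => 2  2->2 ok
  [6] z  {0,2}  => 2  2->2 ok
  [7] y  {3}  => 3  2->3 ok
  [8] z  {0,2}  => 0  3->0 ok
  [9] z  {0,2}  => 2  0->2 ok
  [10] z  {0,2}  => 2  2->2 ok
  [11] y  {3}  => 3  2->3 ok
  [12] x  {1}  => 1  3->1 ok
  [13] x  {1}  => 1  1->1 ok
  [14] x  {1}  => 1  1->1 ok
  [15] x  {1}  => 1  1->1 ok
  [16] y  {3}  => 3  1->3 ok
  [17] y  {3}  => 3  3->3 ok
  [18] z  {0,2}  => 0  3->0 ok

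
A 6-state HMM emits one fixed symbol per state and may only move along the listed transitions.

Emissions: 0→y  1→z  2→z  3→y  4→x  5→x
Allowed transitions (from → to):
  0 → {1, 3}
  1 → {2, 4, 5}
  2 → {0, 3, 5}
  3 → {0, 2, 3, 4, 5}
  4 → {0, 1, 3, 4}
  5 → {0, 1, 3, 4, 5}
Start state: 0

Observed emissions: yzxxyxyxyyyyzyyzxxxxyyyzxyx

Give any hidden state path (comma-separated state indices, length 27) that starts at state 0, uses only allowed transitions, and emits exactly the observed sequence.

  [0] y  {0,3}  => 0  start
  [1] z  {1,2}  => 1  0->1 ok
  [2] x  {4,5}  => 4  1->4 ok
  [3] x  {4,5}  => 4  4->4 ok
  [4] y  {0,3}  => 3  4->3 ok
  [5] x  {4,5}  => 5  3->5 ok
  [6] y  {0,3}  => 3  5->3 ok
  [7] x  {4,5}  => 5  3->5 ok
  [8] y  {0,3}  => 0  5->0 ok
  [9] y  {0,3}  => 3  0->3 ok
  [10] y  {0,3}  => 0  3->0 ok
  [11] y  {0,3}  => 3  0->3 ok
  [12] z  {1,2}  => 2  3->2 ok
  [13] y  {0,3}  => 0  2->0 ok
  [14] y  {0,3}  => 3  0->3 ok
  [15] z  {1,2}  => 2  3->2 ok
  [16] x  {4,5}  => 5  2->5 ok
  [17] x  {4,5}  => 5  5->5 ok
  [18] x  {4,5}  => 4  5->4 ok
  [19] x  {4,5}  => 4  4->4 ok
  [20] y  {0,3}  => 0  4->0 ok
  [21] y  {0,3}  => 3  0->3 ok
  [22] y  {0,3}  => 0  3->0 ok
  [23] z  {1,2}  => 1  0->1 ok
  [24] x  {4,5}  => 4  1->4 ok
  [25] y  {0,3}  => 3  4->3 ok
  [26] x  {4,5}  => 5  3->5 ok

0,1,4,4,3,5,3,5,0,3,0,3,2,0,3,2,5,5,4,4,0,3,0,1,4,3,5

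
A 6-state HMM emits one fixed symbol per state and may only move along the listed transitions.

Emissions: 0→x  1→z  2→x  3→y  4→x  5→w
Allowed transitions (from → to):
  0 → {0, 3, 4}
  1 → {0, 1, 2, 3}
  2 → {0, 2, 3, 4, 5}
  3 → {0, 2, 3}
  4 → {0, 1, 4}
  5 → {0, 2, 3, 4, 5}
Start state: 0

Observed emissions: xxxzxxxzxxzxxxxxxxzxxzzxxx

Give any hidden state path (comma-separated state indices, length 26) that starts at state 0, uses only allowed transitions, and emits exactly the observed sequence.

0,0,4,1,0,0,4,1,0,4,1,0,0,4,0,4,4,4,1,2,4,1,1,2,2,2

  [0] x  {0,2,4}  => 0  start
  [1] x  {0,2,4}  => 0  0->0 ok
  [2] x  {0,2,4}  => 4  0->4 ok
  [3] z  {1}  => 1  4->1 ok
  [4] x  {0,2,4}  => 0  1->0 ok
  [5] x  {0,2,4}  => 0  0->0 ok
  [6] x  {0,2,4}  => 4  0->4 ok
  [7] z  {1}  => 1  4->1 ok
  [8] x  {0,2,4}  => 0  1->0 ok
  [9] x  {0,2,4}  => 4  0->4 ok
  [10] z  {1}  => 1  4->1 ok
  [11] x  {0,2,4}  => 0  1->0 ok
  [12] x  {0,2,4}  => 0  0->0 ok
  [13] x  {0,2,4}  => 4  0->4 ok
  [14] x  {0,2,4}  => 0  4->0 ok
  [15] x  {0,2,4}  => 4  0->4 ok
  [16] x  {0,2,4}  => 4  4->4 ok
  [17] x  {0,2,4}  => 4  4->4 ok
  [18] z  {1}  => 1  4->1 ok
  [19] x  {0,2,4}  => 2  1->2 ok
  [20] x  {0,2,4}  => 4  2->4 ok
  [21] z  {1}  => 1  4->1 ok
  [22] z  {1}  => 1  1->1 ok
  [23] x  {0,2,4}  => 2  1->2 ok
  [24] x  {0,2,4}  => 2  2->2 ok
  [25] x  {0,2,4}  => 2  2->2 ok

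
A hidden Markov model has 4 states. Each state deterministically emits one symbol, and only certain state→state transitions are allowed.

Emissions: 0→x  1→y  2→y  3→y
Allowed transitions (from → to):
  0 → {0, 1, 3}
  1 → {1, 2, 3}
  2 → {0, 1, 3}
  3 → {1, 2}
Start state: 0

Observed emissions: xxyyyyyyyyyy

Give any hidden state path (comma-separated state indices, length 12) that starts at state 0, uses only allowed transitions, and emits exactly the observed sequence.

  0: obs=x cand={0} pick 0 [start]
  1: obs=x cand={0} pick 0 [0->0 ok]
  2: obs=y cand={1,2,3} pick 1 [0->1 ok]
  3: obs=y cand={1,2,3} pick 3 [1->3 ok]
  4: obs=y cand={1,2,3} pick 2 [3->2 ok]
  5: obs=y cand={1,2,3} pick 1 [2->1 ok]
  6: obs=y cand={1,2,3} pick 1 [1->1 ok]
  7: obs=y cand={1,2,3} pick 1 [1->1 ok]
  8: obs=y cand={1,2,3} pick 1 [1->1 ok]
  9: obs=y cand={1,2,3} pick 1 [1->1 ok]
  10: obs=y cand={1,2,3} pick 3 [1->3 ok]
  11: obs=y cand={1,2,3} pick 2 [3->2 ok]

0,0,1,3,2,1,1,1,1,1,3,2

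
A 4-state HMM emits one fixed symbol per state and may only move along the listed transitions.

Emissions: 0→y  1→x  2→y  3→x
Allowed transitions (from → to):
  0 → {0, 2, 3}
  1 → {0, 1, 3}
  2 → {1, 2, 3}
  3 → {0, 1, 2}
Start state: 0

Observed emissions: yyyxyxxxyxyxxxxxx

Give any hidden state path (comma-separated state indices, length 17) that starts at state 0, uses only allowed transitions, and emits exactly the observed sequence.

  pos 0: y in {0,2}, choose 0; start
  pos 1: y in {0,2}, choose 0; 0->0 ok
  pos 2: y in {0,2}, choose 0; 0->0 ok
  pos 3: x in {1,3}, choose 3; 0->3 ok
  pos 4: y in {0,2}, choose 2; 3->2 ok
  pos 5: x in {1,3}, choose 3; 2->3 ok
  pos 6: x in {1,3}, choose 1; 3->1 ok
  pos 7: x in {1,3}, choose 1; 1->1 ok
  pos 8: y in {0,2}, choose 0; 1->0 ok
  pos 9: x in {1,3}, choose 3; 0->3 ok
  pos 10: y in {0,2}, choose 2; 3->2 ok
  pos 11: x in {1,3}, choose 3; 2->3 ok
  pos 12: x in {1,3}, choose 1; 3->1 ok
  pos 13: x in {1,3}, choose 3; 1->3 ok
  pos 14: x in {1,3}, choose 1; 3->1 ok
  pos 15: x in {1,3}, choose 3; 1->3 ok
  pos 16: x in {1,3}, choose 1; 3->1 ok

0,0,0,3,2,3,1,1,0,3,2,3,1,3,1,3,1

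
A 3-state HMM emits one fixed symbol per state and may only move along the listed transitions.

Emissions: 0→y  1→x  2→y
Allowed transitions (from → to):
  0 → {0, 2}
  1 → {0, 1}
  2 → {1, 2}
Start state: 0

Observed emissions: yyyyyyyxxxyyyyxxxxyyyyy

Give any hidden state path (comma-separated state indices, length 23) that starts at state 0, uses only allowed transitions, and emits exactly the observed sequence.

  [0] y  {0,2}  => 0  start
  [1] y  {0,2}  => 0  0->0 ok
  [2] y  {0,2}  => 0  0->0 ok
  [3] y  {0,2}  => 0  0->0 ok
  [4] y  {0,2}  => 0  0->0 ok
  [5] y  {0,2}  => 0  0->0 ok
  [6] y  {0,2}  => 2  0->2 ok
  [7] x  {1}  => 1  2->1 ok
  [8] x  {1}  => 1  1->1 ok
  [9] x  {1}  => 1  1->1 ok
  [10] y  {0,2}  => 0  1->0 ok
  [11] y  {0,2}  => 0  0->0 ok
  [12] y  {0,2}  => 0  0->0 ok
  [13] y  {0,2}  => 2  0->2 ok
  [14] x  {1}  => 1  2->1 ok
  [15] x  {1}  => 1  1->1 ok
  [16] x  {1}  => 1  1->1 ok
  [17] x  {1}  => 1  1->1 ok
  [18] y  {0,2}  => 0  1->0 ok
  [19] y  {0,2}  => 2  0->2 ok
  [20] y  {0,2}  => 2  2->2 ok
  [21] y  {0,2}  => 2  2->2 ok
  [22] y  {0,2}  => 2  2->2 ok

0,0,0,0,0,0,2,1,1,1,0,0,0,2,1,1,1,1,0,2,2,2,2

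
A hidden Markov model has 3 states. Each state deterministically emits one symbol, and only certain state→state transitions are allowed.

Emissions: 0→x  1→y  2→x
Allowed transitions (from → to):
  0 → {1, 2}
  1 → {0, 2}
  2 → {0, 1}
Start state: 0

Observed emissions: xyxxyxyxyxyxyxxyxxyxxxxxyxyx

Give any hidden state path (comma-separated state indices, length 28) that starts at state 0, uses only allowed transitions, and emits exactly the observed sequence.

0,1,0,2,1,2,1,2,1,2,1,0,1,0,2,1,2,0,1,0,2,0,2,0,1,0,1,2

  0: obs=x cand={0,2} pick 0 [start]
  1: obs=y cand={1} pick 1 [0->1 ok]
  2: obs=x cand={0,2} pick 0 [1->0 ok]
  3: obs=x cand={0,2} pick 2 [0->2 ok]
  4: obs=y cand={1} pick 1 [2->1 ok]
  5: obs=x cand={0,2} pick 2 [1->2 ok]
  6: obs=y cand={1} pick 1 [2->1 ok]
  7: obs=x cand={0,2} pick 2 [1->2 ok]
  8: obs=y cand={1} pick 1 [2->1 ok]
  9: obs=x cand={0,2} pick 2 [1->2 ok]
  10: obs=y cand={1} pick 1 [2->1 ok]
  11: obs=x cand={0,2} pick 0 [1->0 ok]
  12: obs=y cand={1} pick 1 [0->1 ok]
  13: obs=x cand={0,2} pick 0 [1->0 ok]
  14: obs=x cand={0,2} pick 2 [0->2 ok]
  15: obs=y cand={1} pick 1 [2->1 ok]
  16: obs=x cand={0,2} pick 2 [1->2 ok]
  17: obs=x cand={0,2} pick 0 [2->0 ok]
  18: obs=y cand={1} pick 1 [0->1 ok]
  19: obs=x cand={0,2} pick 0 [1->0 ok]
  20: obs=x cand={0,2} pick 2 [0->2 ok]
  21: obs=x cand={0,2} pick 0 [2->0 ok]
  22: obs=x cand={0,2} pick 2 [0->2 ok]
  23: obs=x cand={0,2} pick 0 [2->0 ok]
  24: obs=y cand={1} pick 1 [0->1 ok]
  25: obs=x cand={0,2} pick 0 [1->0 ok]
  26: obs=y cand={1} pick 1 [0->1 ok]
  27: obs=x cand={0,2} pick 2 [1->2 ok]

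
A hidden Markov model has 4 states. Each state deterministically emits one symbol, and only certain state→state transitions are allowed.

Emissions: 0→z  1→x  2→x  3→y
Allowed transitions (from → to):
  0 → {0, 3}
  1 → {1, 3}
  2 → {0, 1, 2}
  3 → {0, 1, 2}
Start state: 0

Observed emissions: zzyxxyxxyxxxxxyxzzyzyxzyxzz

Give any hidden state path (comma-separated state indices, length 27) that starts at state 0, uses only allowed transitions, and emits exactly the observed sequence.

  0: obs=z cand={0} pick 0 [start]
  1: obs=z cand={0} pick 0 [0->0 ok]
  2: obs=y cand={3} pick 3 [0->3 ok]
  3: obs=x cand={1,2} pick 2 [3->2 ok]
  4: obs=x cand={1,2} pick 1 [2->1 ok]
  5: obs=y cand={3} pick 3 [1->3 ok]
  6: obs=x cand={1,2} pick 2 [3->2 ok]
  7: obs=x cand={1,2} pick 1 [2->1 ok]
  8: obs=y cand={3} pick 3 [1->3 ok]
  9: obs=x cand={1,2} pick 2 [3->2 ok]
  10: obs=x cand={1,2} pick 1 [2->1 ok]
  11: obs=x cand={1,2} pick 1 [1->1 ok]
  12: obs=x cand={1,2} pick 1 [1->1 ok]
  13: obs=x cand={1,2} pick 1 [1->1 ok]
  14: obs=y cand={3} pick 3 [1->3 ok]
  15: obs=x cand={1,2} pick 2 [3->2 ok]
  16: obs=z cand={0} pick 0 [2->0 ok]
  17: obs=z cand={0} pick 0 [0->0 ok]
  18: obs=y cand={3} pick 3 [0->3 ok]
  19: obs=z cand={0} pick 0 [3->0 ok]
  20: obs=y cand={3} pick 3 [0->3 ok]
  21: obs=x cand={1,2} pick 2 [3->2 ok]
  22: obs=z cand={0} pick 0 [2->0 ok]
  23: obs=y cand={3} pick 3 [0->3 ok]
  24: obs=x cand={1,2} pick 2 [3->2 ok]
  25: obs=z cand={0} pick 0 [2->0 ok]
  26: obs=z cand={0} pick 0 [0->0 ok]

0,0,3,2,1,3,2,1,3,2,1,1,1,1,3,2,0,0,3,0,3,2,0,3,2,0,0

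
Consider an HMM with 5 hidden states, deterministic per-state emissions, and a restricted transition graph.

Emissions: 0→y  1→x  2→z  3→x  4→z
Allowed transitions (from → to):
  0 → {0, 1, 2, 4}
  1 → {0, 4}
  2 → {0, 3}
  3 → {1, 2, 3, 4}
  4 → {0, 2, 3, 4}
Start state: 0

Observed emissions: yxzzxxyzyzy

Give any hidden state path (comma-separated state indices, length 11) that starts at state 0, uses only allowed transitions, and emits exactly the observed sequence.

0,1,4,4,3,1,0,2,0,2,0

  pos 0: y in {0}, choose 0; start
  pos 1: x in {1,3}, choose 1; 0->1 ok
  pos 2: z in {2,4}, choose 4; 1->4 ok
  pos 3: z in {2,4}, choose 4; 4->4 ok
  pos 4: x in {1,3}, choose 3; 4->3 ok
  pos 5: x in {1,3}, choose 1; 3->1 ok
  pos 6: y in {0}, choose 0; 1->0 ok
  pos 7: z in {2,4}, choose 2; 0->2 ok
  pos 8: y in {0}, choose 0; 2->0 ok
  pos 9: z in {2,4}, choose 2; 0->2 ok
  pos 10: y in {0}, choose 0; 2->0 ok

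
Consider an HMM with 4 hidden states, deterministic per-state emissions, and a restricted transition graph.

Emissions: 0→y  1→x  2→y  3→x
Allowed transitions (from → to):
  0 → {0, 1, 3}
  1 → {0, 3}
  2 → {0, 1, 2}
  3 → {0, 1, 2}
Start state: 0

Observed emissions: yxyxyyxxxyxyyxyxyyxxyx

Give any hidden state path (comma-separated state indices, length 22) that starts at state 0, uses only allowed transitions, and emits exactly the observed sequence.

  0: obs=y cand={0,2} pick 0 [start]
  1: obs=x cand={1,3} pick 3 [0->3 ok]
  2: obs=y cand={0,2} pick 2 [3->2 ok]
  3: obs=x cand={1,3} pick 1 [2->1 ok]
  4: obs=y cand={0,2} pick 0 [1->0 ok]
  5: obs=y cand={0,2} pick 0 [0->0 ok]
  6: obs=x cand={1,3} pick 3 [0->3 ok]
  7: obs=x cand={1,3} pick 1 [3->1 ok]
  8: obs=x cand={1,3} pick 3 [1->3 ok]
  9: obs=y cand={0,2} pick 0 [3->0 ok]
  10: obs=x cand={1,3} pick 3 [0->3 ok]
  11: obs=y cand={0,2} pick 0 [3->0 ok]
  12: obs=y cand={0,2} pick 0 [0->0 ok]
  13: obs=x cand={1,3} pick 3 [0->3 ok]
  14: obs=y cand={0,2} pick 0 [3->0 ok]
  15: obs=x cand={1,3} pick 3 [0->3 ok]
  16: obs=y cand={0,2} pick 0 [3->0 ok]
  17: obs=y cand={0,2} pick 0 [0->0 ok]
  18: obs=x cand={1,3} pick 1 [0->1 ok]
  19: obs=x cand={1,3} pick 3 [1->3 ok]
  20: obs=y cand={0,2} pick 2 [3->2 ok]
  21: obs=x cand={1,3} pick 1 [2->1 ok]

0,3,2,1,0,0,3,1,3,0,3,0,0,3,0,3,0,0,1,3,2,1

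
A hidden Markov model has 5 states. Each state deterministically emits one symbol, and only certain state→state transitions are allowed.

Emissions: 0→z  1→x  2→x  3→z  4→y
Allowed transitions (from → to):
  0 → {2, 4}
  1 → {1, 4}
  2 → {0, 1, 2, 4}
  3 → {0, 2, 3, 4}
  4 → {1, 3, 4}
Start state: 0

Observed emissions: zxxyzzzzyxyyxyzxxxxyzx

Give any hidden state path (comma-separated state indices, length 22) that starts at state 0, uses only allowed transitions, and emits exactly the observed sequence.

  [0] z  {0,3}  => 0  start
  [1] x  {1,2}  => 2  0->2 ok
  [2] x  {1,2}  => 2  2->2 ok
  [3] y  {4}  => 4  2->4 ok
  [4] z  {0,3}  => 3  4->3 ok
  [5] z  {0,3}  => 3  3->3 ok
  [6] z  {0,3}  => 3  3->3 ok
  [7] z  {0,3}  => 0  3->0 ok
  [8] y  {4}  => 4  0->4 ok
  [9] x  {1,2}  => 1  4->1 ok
  [10] y  {4}  => 4  1->4 ok
  [11] y  {4}  => 4  4->4 ok
  [12] x  {1,2}  => 1  4->1 ok
  [13] y  {4}  => 4  1->4 ok
  [14] z  {0,3}  => 3  4->3 ok
  [15] x  {1,2}  => 2  3->2 ok
  [16] x  {1,2}  => 2  2->2 ok
  [17] x  {1,2}  => 2  2->2 ok
  [18] x  {1,2}  => 1  2->1 ok
  [19] y  {4}  => 4  1->4 ok
  [20] z  {0,3}  => 3  4->3 ok
  [21] x  {1,2}  => 2  3->2 ok

0,2,2,4,3,3,3,0,4,1,4,4,1,4,3,2,2,2,1,4,3,2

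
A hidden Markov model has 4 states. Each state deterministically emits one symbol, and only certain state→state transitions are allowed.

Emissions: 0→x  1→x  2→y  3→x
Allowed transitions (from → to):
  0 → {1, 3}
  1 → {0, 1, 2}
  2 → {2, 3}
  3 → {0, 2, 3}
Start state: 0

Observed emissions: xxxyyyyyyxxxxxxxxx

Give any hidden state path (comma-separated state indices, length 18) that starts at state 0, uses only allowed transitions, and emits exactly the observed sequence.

0,3,3,2,2,2,2,2,2,3,0,1,1,0,3,0,1,1

  t0 'x' -> {0,1,3}, take 0 (start)
  t1 'x' -> {0,1,3}, take 3 (0->3 ok)
  t2 'x' -> {0,1,3}, take 3 (3->3 ok)
  t3 'y' -> {2}, take 2 (3->2 ok)
  t4 'y' -> {2}, take 2 (2->2 ok)
  t5 'y' -> {2}, take 2 (2->2 ok)
  t6 'y' -> {2}, take 2 (2->2 ok)
  t7 'y' -> {2}, take 2 (2->2 ok)
  t8 'y' -> {2}, take 2 (2->2 ok)
  t9 'x' -> {0,1,3}, take 3 (2->3 ok)
  t10 'x' -> {0,1,3}, take 0 (3->0 ok)
  t11 'x' -> {0,1,3}, take 1 (0->1 ok)
  t12 'x' -> {0,1,3}, take 1 (1->1 ok)
  t13 'x' -> {0,1,3}, take 0 (1->0 ok)
  t14 'x' -> {0,1,3}, take 3 (0->3 ok)
  t15 'x' -> {0,1,3}, take 0 (3->0 ok)
  t16 'x' -> {0,1,3}, take 1 (0->1 ok)
  t17 'x' -> {0,1,3}, take 1 (1->1 ok)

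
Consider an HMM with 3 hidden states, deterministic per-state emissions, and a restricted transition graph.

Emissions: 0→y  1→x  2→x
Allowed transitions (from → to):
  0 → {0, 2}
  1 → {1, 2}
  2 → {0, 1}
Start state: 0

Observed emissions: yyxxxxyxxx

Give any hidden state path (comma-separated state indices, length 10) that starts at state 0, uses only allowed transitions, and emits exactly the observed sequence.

0,0,2,1,1,2,0,2,1,2

  [0] y  {0}  => 0  start
  [1] y  {0}  => 0  0->0 ok
  [2] x  {1,2}  => 2  0->2 ok
  [3] x  {1,2}  => 1  2->1 ok
  [4] x  {1,2}  => 1  1->1 ok
  [5] x  {1,2}  => 2  1->2 ok
  [6] y  {0}  => 0  2->0 ok
  [7] x  {1,2}  => 2  0->2 ok
  [8] x  {1,2}  => 1  2->1 ok
  [9] x  {1,2}  => 2  1->2 ok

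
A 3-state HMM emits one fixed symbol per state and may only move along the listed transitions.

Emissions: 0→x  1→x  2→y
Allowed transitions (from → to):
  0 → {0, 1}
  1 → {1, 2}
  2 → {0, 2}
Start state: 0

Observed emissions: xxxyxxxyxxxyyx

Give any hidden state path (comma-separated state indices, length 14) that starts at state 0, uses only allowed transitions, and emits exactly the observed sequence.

  0: obs=x cand={0,1} pick 0 [start]
  1: obs=x cand={0,1} pick 0 [0->0 ok]
  2: obs=x cand={0,1} pick 1 [0->1 ok]
  3: obs=y cand={2} pick 2 [1->2 ok]
  4: obs=x cand={0,1} pick 0 [2->0 ok]
  5: obs=x cand={0,1} pick 1 [0->1 ok]
  6: obs=x cand={0,1} pick 1 [1->1 ok]
  7: obs=y cand={2} pick 2 [1->2 ok]
  8: obs=x cand={0,1} pick 0 [2->0 ok]
  9: obs=x cand={0,1} pick 1 [0->1 ok]
  10: obs=x cand={0,1} pick 1 [1->1 ok]
  11: obs=y cand={2} pick 2 [1->2 ok]
  12: obs=y cand={2} pick 2 [2->2 ok]
  13: obs=x cand={0,1} pick 0 [2->0 ok]

0,0,1,2,0,1,1,2,0,1,1,2,2,0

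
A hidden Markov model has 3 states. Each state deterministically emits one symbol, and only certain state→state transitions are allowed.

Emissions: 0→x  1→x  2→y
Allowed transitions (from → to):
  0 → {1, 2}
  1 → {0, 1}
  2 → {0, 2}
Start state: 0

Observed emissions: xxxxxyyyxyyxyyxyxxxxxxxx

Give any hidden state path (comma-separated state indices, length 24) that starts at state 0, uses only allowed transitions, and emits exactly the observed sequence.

  t0 'x' -> {0,1}, take 0 (start)
  t1 'x' -> {0,1}, take 1 (0->1 ok)
  t2 'x' -> {0,1}, take 1 (1->1 ok)
  t3 'x' -> {0,1}, take 1 (1->1 ok)
  t4 'x' -> {0,1}, take 0 (1->0 ok)
  t5 'y' -> {2}, take 2 (0->2 ok)
  t6 'y' -> {2}, take 2 (2->2 ok)
  t7 'y' -> {2}, take 2 (2->2 ok)
  t8 'x' -> {0,1}, take 0 (2->0 ok)
  t9 'y' -> {2}, take 2 (0->2 ok)
  t10 'y' -> {2}, take 2 (2->2 ok)
  t11 'x' -> {0,1}, take 0 (2->0 ok)
  t12 'y' -> {2}, take 2 (0->2 ok)
  t13 'y' -> {2}, take 2 (2->2 ok)
  t14 'x' -> {0,1}, take 0 (2->0 ok)
  t15 'y' -> {2}, take 2 (0->2 ok)
  t16 'x' -> {0,1}, take 0 (2->0 ok)
  t17 'x' -> {0,1}, take 1 (0->1 ok)
  t18 'x' -> {0,1}, take 1 (1->1 ok)
  t19 'x' -> {0,1}, take 1 (1->1 ok)
  t20 'x' -> {0,1}, take 0 (1->0 ok)
  t21 'x' -> {0,1}, take 1 (0->1 ok)
  t22 'x' -> {0,1}, take 1 (1->1 ok)
  t23 'x' -> {0,1}, take 0 (1->0 ok)

0,1,1,1,0,2,2,2,0,2,2,0,2,2,0,2,0,1,1,1,0,1,1,0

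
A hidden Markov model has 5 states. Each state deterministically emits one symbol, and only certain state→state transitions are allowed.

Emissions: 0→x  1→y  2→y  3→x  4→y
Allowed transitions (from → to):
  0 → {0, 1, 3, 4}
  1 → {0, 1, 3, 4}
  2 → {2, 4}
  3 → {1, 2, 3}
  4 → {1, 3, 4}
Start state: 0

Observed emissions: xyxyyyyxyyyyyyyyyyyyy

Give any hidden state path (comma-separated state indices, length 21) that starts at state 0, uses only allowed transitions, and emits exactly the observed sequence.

0,4,3,2,2,4,4,3,2,2,4,4,1,1,1,1,4,1,1,4,1

  t0 'x' -> {0,3}, take 0 (start)
  t1 'y' -> {1,2,4}, take 4 (0->4 ok)
  t2 'x' -> {0,3}, take 3 (4->3 ok)
  t3 'y' -> {1,2,4}, take 2 (3->2 ok)
  t4 'y' -> {1,2,4}, take 2 (2->2 ok)
  t5 'y' -> {1,2,4}, take 4 (2->4 ok)
  t6 'y' -> {1,2,4}, take 4 (4->4 ok)
  t7 'x' -> {0,3}, take 3 (4->3 ok)
  t8 'y' -> {1,2,4}, take 2 (3->2 ok)
  t9 'y' -> {1,2,4}, take 2 (2->2 ok)
  t10 'y' -> {1,2,4}, take 4 (2->4 ok)
  t11 'y' -> {1,2,4}, take 4 (4->4 ok)
  t12 'y' -> {1,2,4}, take 1 (4->1 ok)
  t13 'y' -> {1,2,4}, take 1 (1->1 ok)
  t14 'y' -> {1,2,4}, take 1 (1->1 ok)
  t15 'y' -> {1,2,4}, take 1 (1->1 ok)
  t16 'y' -> {1,2,4}, take 4 (1->4 ok)
  t17 'y' -> {1,2,4}, take 1 (4->1 ok)
  t18 'y' -> {1,2,4}, take 1 (1->1 ok)
  t19 'y' -> {1,2,4}, take 4 (1->4 ok)
  t20 'y' -> {1,2,4}, take 1 (4->1 ok)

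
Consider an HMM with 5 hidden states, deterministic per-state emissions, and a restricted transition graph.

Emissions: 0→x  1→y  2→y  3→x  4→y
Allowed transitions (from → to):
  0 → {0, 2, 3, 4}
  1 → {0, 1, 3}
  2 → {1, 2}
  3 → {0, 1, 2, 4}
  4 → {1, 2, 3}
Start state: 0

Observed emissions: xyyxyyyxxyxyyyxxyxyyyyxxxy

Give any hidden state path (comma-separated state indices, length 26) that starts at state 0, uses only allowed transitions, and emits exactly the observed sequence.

0,2,1,0,4,1,1,3,0,4,3,2,2,1,0,3,1,3,2,2,2,1,0,0,0,4

  t0 'x' -> {0,3}, take 0 (start)
  t1 'y' -> {1,2,4}, take 2 (0->2 ok)
  t2 'y' -> {1,2,4}, take 1 (2->1 ok)
  t3 'x' -> {0,3}, take 0 (1->0 ok)
  t4 'y' -> {1,2,4}, take 4 (0->4 ok)
  t5 'y' -> {1,2,4}, take 1 (4->1 ok)
  t6 'y' -> {1,2,4}, take 1 (1->1 ok)
  t7 'x' -> {0,3}, take 3 (1->3 ok)
  t8 'x' -> {0,3}, take 0 (3->0 ok)
  t9 'y' -> {1,2,4}, take 4 (0->4 ok)
  t10 'x' -> {0,3}, take 3 (4->3 ok)
  t11 'y' -> {1,2,4}, take 2 (3->2 ok)
  t12 'y' -> {1,2,4}, take 2 (2->2 ok)
  t13 'y' -> {1,2,4}, take 1 (2->1 ok)
  t14 'x' -> {0,3}, take 0 (1->0 ok)
  t15 'x' -> {0,3}, take 3 (0->3 ok)
  t16 'y' -> {1,2,4}, take 1 (3->1 ok)
  t17 'x' -> {0,3}, take 3 (1->3 ok)
  t18 'y' -> {1,2,4}, take 2 (3->2 ok)
  t19 'y' -> {1,2,4}, take 2 (2->2 ok)
  t20 'y' -> {1,2,4}, take 2 (2->2 ok)
  t21 'y' -> {1,2,4}, take 1 (2->1 ok)
  t22 'x' -> {0,3}, take 0 (1->0 ok)
  t23 'x' -> {0,3}, take 0 (0->0 ok)
  t24 'x' -> {0,3}, take 0 (0->0 ok)
  t25 'y' -> {1,2,4}, take 4 (0->4 ok)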